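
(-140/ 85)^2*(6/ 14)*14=4704/ 289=16.28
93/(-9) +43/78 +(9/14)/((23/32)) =-111611/12558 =-8.89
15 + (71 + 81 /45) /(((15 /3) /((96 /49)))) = 7617 /175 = 43.53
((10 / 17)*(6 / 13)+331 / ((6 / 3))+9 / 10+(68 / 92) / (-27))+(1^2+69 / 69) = 115724437 / 686205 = 168.64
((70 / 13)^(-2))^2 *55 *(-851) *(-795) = 42510163839 / 960400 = 44262.98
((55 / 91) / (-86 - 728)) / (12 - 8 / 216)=-135 / 2175082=-0.00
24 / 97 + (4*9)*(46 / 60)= 13506 / 485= 27.85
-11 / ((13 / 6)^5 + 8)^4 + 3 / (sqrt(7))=-40217742840692736 / 35315097903371535234001 + 3 * sqrt(7) / 7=1.13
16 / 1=16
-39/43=-0.91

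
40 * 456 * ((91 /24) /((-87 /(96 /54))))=-1106560 /783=-1413.23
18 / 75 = 6 / 25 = 0.24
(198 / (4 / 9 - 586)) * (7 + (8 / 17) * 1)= -113157 / 44795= -2.53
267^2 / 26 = 71289 / 26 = 2741.88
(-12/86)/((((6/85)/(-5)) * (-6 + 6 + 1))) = 425/43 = 9.88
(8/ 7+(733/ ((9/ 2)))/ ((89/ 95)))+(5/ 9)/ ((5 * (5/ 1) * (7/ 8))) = 1635734/ 9345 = 175.04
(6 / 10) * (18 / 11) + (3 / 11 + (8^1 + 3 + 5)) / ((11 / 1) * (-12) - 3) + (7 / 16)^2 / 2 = 727613 / 760320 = 0.96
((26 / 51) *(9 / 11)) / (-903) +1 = 56261 / 56287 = 1.00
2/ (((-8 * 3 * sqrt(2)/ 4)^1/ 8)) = -4 * sqrt(2)/ 3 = -1.89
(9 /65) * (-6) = -54 /65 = -0.83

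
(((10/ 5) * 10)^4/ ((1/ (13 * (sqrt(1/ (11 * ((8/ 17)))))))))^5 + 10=10 + 43951586099200000000000000000000 * sqrt(374)/ 1331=638604975487756832138119700000.00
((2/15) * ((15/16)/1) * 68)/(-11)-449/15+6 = -8153/330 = -24.71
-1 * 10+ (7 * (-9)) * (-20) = 1250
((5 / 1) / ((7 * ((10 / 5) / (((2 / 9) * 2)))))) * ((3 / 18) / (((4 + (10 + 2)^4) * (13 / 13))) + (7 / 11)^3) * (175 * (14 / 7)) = 1067106275 / 74533338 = 14.32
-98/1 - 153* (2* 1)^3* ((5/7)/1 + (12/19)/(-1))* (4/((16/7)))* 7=-25424/19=-1338.11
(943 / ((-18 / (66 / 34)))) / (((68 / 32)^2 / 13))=-4315168 / 14739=-292.77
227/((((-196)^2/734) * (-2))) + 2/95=-7837523/3649520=-2.15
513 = 513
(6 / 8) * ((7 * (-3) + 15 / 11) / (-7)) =162 / 77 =2.10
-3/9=-1/3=-0.33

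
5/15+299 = 898/3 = 299.33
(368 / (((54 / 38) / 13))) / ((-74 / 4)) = -181792 / 999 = -181.97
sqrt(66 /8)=sqrt(33) /2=2.87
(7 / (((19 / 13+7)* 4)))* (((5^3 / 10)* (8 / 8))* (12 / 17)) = 1365 / 748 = 1.82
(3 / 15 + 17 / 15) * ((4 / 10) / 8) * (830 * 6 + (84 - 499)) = 913 / 3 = 304.33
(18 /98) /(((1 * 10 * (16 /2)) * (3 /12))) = 9 /980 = 0.01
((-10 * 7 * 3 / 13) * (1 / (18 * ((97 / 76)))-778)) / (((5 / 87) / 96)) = 26470784256 / 1261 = 20991898.70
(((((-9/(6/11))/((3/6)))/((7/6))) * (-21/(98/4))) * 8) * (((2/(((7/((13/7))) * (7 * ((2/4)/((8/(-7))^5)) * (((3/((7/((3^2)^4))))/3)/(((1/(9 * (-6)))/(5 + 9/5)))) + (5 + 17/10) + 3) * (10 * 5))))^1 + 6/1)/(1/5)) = 707136907964084928/121526755019117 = 5818.78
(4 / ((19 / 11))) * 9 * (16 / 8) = 792 / 19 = 41.68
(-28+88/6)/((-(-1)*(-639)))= 40/1917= 0.02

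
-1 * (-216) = 216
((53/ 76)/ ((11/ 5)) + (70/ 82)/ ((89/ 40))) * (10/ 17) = 10686925/ 25929794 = 0.41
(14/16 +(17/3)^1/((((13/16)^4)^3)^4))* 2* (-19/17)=-16220148442677034378783708768730933557159422823972046752731343/60105065969078061488459722090229929802046409283810945484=-269863.25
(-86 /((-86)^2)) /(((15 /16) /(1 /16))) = -0.00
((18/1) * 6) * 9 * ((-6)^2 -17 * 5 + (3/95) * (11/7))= -31640544/665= -47579.77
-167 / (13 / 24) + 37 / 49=-195911 / 637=-307.55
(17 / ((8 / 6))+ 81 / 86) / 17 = 2355 / 2924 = 0.81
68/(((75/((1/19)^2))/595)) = 8092/5415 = 1.49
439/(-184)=-439/184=-2.39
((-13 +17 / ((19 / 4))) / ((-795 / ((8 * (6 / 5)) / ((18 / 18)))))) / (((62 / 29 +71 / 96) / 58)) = 462455808 / 201676925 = 2.29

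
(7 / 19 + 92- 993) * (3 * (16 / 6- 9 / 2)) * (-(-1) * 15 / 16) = 352935 / 76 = 4643.88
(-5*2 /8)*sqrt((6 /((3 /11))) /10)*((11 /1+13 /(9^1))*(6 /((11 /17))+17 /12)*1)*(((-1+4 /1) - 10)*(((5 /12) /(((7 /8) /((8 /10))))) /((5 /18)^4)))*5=102404736*sqrt(55) /1375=552330.07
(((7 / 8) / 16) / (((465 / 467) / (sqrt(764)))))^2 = 2041094951 / 885657600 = 2.30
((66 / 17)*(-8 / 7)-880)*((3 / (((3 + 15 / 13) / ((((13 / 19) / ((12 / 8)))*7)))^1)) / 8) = -2223364 / 8721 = -254.94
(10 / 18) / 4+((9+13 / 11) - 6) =1711 / 396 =4.32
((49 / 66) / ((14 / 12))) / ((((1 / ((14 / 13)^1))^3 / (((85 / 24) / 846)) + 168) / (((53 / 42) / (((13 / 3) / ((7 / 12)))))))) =10816505 / 35946857232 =0.00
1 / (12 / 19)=19 / 12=1.58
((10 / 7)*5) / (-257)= -50 / 1799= -0.03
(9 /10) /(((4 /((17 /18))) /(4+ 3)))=1.49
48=48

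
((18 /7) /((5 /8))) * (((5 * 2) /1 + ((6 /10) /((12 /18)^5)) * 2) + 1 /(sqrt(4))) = 80.69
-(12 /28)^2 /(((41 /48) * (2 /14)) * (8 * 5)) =-54 /1435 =-0.04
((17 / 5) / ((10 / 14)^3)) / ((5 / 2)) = 11662 / 3125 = 3.73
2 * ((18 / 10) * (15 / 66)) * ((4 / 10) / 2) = 9 / 55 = 0.16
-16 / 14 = -8 / 7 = -1.14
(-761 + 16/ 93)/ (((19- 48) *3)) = 70757/ 8091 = 8.75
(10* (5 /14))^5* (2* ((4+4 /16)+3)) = 283203125 /33614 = 8425.15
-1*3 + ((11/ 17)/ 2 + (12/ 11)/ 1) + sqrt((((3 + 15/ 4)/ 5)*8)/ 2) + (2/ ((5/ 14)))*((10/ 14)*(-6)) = -9569/ 374 + 3*sqrt(15)/ 5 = -23.26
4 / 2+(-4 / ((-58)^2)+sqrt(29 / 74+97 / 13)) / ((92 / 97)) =154647 / 77372+97*sqrt(7267910) / 88504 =4.95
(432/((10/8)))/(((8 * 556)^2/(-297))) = -8019/1545680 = -0.01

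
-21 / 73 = -0.29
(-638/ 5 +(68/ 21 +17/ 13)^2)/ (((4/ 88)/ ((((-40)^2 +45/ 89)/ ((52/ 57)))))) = -237269533206497/ 57486702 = -4127381.20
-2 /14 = -1 /7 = -0.14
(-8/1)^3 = -512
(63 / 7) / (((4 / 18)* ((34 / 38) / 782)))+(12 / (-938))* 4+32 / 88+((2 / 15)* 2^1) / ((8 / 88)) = 2739448021 / 77385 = 35400.25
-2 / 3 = -0.67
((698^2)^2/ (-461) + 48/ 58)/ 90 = -688366437980/ 120321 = -5721083.09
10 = 10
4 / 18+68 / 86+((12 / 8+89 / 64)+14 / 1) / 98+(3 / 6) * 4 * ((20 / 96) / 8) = 3003391 / 2427264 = 1.24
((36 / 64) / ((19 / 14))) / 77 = 9 / 1672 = 0.01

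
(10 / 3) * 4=40 / 3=13.33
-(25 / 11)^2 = -625 / 121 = -5.17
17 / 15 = 1.13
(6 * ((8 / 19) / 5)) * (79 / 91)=3792 / 8645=0.44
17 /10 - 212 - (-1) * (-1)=-211.30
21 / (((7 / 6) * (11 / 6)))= 108 / 11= 9.82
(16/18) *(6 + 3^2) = 40/3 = 13.33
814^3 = 539353144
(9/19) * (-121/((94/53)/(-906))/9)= 2905089/893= 3253.18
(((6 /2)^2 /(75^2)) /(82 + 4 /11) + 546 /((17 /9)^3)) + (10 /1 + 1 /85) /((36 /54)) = 96.03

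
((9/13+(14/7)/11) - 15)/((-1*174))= 1010/12441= 0.08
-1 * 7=-7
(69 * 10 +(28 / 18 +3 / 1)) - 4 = 6215 / 9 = 690.56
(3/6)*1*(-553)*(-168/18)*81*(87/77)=2597994/11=236181.27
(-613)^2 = 375769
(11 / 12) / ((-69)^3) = -11 / 3942108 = -0.00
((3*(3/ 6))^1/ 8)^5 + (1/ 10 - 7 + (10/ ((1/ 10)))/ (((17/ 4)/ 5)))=9870790831/ 89128960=110.75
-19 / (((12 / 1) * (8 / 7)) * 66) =-0.02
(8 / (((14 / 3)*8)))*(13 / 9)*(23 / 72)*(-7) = -299 / 432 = -0.69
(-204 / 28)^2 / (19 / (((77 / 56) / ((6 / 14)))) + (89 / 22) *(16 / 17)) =5.46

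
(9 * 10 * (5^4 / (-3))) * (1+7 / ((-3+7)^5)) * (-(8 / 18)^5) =6443750 / 19683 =327.38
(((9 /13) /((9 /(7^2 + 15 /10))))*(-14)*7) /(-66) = 4949 /858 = 5.77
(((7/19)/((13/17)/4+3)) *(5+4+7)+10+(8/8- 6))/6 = 1.14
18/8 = 9/4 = 2.25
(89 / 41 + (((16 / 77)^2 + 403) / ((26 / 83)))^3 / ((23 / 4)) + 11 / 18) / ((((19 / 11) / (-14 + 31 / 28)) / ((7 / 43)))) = -450110302.41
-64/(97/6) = -384/97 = -3.96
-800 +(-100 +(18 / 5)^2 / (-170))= -1912662 / 2125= -900.08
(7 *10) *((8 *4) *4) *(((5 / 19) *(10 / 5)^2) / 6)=89600 / 57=1571.93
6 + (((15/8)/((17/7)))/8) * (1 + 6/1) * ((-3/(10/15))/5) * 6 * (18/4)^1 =-22665/2176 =-10.42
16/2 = 8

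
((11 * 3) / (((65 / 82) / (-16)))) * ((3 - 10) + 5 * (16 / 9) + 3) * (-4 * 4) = 10160128 / 195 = 52103.22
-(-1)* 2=2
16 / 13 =1.23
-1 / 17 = -0.06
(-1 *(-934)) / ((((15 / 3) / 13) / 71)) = 862082 / 5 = 172416.40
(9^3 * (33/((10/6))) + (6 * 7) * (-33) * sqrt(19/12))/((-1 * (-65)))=72171/325 - 231 * sqrt(57)/65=195.23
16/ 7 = 2.29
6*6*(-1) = -36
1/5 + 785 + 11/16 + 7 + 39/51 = 1079367/1360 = 793.65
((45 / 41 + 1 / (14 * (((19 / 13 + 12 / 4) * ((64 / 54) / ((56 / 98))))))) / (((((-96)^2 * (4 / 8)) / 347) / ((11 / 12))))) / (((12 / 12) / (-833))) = -63.55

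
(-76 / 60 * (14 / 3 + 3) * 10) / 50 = -437 / 225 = -1.94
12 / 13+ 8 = 116 / 13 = 8.92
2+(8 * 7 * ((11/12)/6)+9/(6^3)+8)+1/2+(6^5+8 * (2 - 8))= 557791/72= 7747.10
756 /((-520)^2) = 189 /67600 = 0.00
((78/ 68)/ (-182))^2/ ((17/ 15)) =135/ 3851792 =0.00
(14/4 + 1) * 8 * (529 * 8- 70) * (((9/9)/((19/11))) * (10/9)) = 1831280/19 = 96383.16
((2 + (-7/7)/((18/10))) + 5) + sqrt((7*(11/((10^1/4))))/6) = sqrt(1155)/15 + 58/9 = 8.71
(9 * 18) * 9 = 1458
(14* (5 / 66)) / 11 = 35 / 363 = 0.10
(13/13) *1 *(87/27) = 29/9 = 3.22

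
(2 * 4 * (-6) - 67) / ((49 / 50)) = -117.35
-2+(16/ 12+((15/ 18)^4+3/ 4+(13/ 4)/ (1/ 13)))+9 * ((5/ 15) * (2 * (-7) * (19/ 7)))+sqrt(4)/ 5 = -458683/ 6480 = -70.78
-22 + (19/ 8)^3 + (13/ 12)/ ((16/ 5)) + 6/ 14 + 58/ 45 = -1055983/ 161280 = -6.55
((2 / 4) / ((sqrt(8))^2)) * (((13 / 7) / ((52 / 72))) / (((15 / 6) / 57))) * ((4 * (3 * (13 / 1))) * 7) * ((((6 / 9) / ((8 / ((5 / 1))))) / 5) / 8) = 6669 / 160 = 41.68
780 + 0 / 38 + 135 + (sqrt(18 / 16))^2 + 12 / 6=7345 / 8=918.12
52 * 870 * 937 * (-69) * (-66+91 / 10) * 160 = 26628305258880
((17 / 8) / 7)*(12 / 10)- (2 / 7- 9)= 1271 / 140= 9.08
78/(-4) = -19.50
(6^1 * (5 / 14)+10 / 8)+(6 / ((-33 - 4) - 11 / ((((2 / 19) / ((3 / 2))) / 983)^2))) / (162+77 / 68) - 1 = 25666890350856869 / 10726461639240452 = 2.39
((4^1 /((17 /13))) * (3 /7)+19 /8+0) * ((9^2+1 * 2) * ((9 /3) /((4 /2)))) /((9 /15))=1456235 /1904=764.83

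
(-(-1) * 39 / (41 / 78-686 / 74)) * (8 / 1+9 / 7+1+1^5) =-8891766 / 176659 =-50.33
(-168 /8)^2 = 441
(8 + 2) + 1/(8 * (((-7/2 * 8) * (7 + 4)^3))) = 2981439/298144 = 10.00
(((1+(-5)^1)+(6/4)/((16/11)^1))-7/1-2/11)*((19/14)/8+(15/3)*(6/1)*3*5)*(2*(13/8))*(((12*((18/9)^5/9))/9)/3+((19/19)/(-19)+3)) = -67238.72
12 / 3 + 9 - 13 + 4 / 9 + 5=49 / 9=5.44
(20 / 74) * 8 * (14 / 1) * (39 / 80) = 546 / 37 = 14.76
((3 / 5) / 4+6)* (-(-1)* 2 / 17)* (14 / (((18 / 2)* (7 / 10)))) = 82 / 51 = 1.61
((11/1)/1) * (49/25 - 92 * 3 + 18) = -70411/25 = -2816.44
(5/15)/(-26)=-1/78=-0.01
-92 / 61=-1.51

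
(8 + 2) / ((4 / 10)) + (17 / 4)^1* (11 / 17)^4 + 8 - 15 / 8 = 1252619 / 39304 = 31.87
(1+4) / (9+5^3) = 5 / 134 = 0.04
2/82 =1/41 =0.02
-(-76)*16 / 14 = 608 / 7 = 86.86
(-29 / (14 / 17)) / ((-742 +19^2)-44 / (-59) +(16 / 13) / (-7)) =378131 / 4085058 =0.09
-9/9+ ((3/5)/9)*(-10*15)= -11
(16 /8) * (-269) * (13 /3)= -6994 /3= -2331.33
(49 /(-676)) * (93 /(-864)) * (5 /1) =7595 /194688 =0.04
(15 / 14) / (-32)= -15 / 448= -0.03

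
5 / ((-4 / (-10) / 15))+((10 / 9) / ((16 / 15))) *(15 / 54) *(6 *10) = 7375 / 36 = 204.86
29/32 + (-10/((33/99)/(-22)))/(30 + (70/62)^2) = 4233583/192352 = 22.01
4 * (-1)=-4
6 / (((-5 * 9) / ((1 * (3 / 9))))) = -2 / 45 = -0.04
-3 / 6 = -1 / 2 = -0.50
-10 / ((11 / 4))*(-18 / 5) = 144 / 11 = 13.09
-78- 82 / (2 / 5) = -283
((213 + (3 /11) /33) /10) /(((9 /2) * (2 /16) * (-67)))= -206192 /364815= -0.57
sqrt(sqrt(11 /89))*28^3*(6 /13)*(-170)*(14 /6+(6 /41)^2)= -88631200000*11^(1 /4)*89^(3 /4) /1944917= -2404784.88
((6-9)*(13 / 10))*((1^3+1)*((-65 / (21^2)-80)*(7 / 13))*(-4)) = -28276 / 21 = -1346.48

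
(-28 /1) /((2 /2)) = -28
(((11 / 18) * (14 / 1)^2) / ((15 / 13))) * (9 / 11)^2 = 3822 / 55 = 69.49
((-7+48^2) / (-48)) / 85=-2297 / 4080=-0.56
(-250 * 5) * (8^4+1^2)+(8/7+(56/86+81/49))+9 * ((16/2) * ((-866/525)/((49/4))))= -1888335210073/368725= -5121256.25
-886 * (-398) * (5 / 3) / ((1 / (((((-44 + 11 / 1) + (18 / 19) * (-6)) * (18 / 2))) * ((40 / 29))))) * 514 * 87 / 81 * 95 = -14802148013333.33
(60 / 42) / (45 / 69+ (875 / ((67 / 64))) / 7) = 3082 / 259007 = 0.01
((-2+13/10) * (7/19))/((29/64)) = -1568/2755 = -0.57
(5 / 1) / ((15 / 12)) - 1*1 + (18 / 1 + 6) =27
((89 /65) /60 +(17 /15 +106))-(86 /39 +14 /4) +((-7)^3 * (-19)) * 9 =58754.45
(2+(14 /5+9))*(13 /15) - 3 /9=872 /75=11.63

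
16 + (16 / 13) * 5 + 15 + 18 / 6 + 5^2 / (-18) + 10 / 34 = 155377 / 3978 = 39.06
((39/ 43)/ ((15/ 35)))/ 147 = 13/ 903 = 0.01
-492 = -492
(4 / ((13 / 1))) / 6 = 2 / 39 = 0.05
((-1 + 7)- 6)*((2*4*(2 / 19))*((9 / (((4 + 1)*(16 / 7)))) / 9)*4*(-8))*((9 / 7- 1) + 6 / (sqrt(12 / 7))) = 0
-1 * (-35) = 35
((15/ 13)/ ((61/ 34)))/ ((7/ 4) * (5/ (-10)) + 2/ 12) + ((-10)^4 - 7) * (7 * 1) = 55470423/ 793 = 69950.09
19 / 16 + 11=195 / 16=12.19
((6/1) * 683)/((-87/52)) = -71032/29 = -2449.38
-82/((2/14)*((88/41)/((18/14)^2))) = -136161/308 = -442.08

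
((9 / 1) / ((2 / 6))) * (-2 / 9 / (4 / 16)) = -24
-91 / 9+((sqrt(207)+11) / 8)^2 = -359 / 72+33 * sqrt(23) / 32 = -0.04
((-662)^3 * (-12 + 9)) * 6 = 5222115504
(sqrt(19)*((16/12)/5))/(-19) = -0.06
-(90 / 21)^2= -18.37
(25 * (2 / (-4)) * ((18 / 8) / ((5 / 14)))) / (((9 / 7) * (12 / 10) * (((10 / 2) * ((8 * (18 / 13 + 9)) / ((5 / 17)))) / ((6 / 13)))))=-245 / 14688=-0.02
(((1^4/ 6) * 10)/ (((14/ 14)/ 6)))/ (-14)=-5/ 7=-0.71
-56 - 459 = -515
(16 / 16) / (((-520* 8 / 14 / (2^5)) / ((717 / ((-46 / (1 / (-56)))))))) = -717 / 23920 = -0.03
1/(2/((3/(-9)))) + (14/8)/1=19/12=1.58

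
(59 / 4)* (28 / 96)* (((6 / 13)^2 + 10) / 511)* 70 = 1782095 / 296088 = 6.02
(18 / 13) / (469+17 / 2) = 36 / 12415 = 0.00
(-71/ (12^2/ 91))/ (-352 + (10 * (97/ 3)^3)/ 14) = -135681/ 71949392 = -0.00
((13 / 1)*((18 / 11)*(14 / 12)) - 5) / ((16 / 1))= 109 / 88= 1.24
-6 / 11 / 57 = -2 / 209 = -0.01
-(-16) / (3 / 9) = 48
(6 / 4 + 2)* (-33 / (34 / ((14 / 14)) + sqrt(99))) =-561 / 151 + 99* sqrt(11) / 302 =-2.63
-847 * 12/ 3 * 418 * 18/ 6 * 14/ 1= -59479728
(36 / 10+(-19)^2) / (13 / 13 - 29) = -1823 / 140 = -13.02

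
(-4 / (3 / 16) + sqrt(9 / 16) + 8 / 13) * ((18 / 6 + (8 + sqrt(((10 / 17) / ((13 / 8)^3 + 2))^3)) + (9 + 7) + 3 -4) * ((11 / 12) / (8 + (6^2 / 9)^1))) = -34265 / 864 -87718400 * sqrt(273785) / 1052413496199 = -39.70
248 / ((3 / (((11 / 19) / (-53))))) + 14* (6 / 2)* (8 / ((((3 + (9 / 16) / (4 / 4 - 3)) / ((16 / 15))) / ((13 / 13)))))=19116616 / 146015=130.92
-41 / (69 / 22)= -902 / 69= -13.07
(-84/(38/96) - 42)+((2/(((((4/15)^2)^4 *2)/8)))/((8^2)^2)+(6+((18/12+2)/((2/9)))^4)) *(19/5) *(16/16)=745570272495849/3187671040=233891.85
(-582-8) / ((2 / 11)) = -3245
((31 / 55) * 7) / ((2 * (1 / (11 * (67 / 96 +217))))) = 4535083 / 960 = 4724.04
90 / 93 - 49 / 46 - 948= -1351987 / 1426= -948.10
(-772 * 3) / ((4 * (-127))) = 4.56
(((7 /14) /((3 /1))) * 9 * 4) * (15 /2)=45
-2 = -2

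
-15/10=-3/2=-1.50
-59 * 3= -177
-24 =-24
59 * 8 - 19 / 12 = 5645 / 12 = 470.42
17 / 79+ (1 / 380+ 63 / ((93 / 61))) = 38658329 / 930620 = 41.54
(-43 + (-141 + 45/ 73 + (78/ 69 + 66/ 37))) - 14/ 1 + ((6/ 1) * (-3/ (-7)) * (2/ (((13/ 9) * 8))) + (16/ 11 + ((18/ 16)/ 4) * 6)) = -190.88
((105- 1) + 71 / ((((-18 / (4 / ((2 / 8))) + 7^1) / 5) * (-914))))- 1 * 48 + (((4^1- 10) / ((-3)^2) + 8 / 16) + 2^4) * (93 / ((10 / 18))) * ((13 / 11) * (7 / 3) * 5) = 17295224703 / 472538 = 36600.71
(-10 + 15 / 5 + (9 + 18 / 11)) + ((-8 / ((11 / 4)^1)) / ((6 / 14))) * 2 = -328 / 33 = -9.94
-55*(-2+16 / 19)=1210 / 19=63.68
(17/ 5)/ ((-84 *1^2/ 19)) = -323/ 420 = -0.77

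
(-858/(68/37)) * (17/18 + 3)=-1841.48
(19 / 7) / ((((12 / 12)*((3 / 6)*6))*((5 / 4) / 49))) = 532 / 15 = 35.47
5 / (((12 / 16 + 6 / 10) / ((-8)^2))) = 6400 / 27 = 237.04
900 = 900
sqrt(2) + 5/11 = 1.87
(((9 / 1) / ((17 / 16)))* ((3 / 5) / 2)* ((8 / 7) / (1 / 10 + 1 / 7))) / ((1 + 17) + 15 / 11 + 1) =1188 / 2023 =0.59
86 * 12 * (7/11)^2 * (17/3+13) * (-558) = -526716288/121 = -4353027.17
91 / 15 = 6.07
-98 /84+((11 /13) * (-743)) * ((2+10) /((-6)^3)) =3950 /117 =33.76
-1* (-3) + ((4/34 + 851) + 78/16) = 116823/136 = 858.99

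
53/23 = 2.30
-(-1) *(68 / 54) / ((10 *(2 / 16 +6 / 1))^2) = 544 / 1620675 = 0.00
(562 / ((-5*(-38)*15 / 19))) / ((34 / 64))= 8992 / 1275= 7.05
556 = 556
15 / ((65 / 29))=87 / 13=6.69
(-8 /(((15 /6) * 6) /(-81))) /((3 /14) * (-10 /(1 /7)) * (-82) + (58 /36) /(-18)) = 69984 /1992455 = 0.04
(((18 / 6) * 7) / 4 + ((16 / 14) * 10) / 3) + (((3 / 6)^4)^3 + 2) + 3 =1209365 / 86016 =14.06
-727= -727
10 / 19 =0.53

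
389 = 389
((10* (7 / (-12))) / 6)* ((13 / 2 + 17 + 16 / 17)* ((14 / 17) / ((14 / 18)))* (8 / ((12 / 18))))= -87255 / 289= -301.92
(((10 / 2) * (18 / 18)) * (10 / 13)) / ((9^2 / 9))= 50 / 117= 0.43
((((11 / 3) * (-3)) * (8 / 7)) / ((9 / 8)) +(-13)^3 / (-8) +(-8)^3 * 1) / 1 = -125269 / 504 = -248.55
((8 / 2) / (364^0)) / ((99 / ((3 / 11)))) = 4 / 363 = 0.01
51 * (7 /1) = 357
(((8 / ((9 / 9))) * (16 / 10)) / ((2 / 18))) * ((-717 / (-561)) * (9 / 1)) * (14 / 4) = 4336416 / 935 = 4637.88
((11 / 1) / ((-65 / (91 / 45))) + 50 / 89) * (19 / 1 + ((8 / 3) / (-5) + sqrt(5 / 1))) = 4397 * sqrt(5) / 20025 + 1217969 / 300375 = 4.55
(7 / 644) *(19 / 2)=19 / 184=0.10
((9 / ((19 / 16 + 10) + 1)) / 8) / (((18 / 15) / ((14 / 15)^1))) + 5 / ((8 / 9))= 8887 / 1560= 5.70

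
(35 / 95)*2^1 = 14 / 19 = 0.74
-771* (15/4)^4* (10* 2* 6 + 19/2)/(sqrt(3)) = -3369751875* sqrt(3)/512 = -11399573.16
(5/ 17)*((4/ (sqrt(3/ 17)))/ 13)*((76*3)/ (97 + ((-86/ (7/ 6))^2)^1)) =74480*sqrt(51)/ 59892989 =0.01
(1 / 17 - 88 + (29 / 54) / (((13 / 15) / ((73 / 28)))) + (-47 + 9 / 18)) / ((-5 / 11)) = 162741161 / 556920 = 292.22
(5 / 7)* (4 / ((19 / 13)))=260 / 133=1.95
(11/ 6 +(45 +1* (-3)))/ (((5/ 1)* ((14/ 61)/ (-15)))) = -16043/ 28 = -572.96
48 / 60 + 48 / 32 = 23 / 10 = 2.30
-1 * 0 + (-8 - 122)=-130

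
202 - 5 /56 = 11307 /56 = 201.91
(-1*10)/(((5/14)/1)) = -28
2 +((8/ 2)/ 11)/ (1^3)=26/ 11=2.36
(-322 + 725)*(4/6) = 268.67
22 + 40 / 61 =1382 / 61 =22.66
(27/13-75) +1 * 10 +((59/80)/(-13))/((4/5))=-52411/832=-62.99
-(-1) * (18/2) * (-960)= -8640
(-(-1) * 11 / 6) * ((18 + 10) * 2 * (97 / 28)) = 355.67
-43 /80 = -0.54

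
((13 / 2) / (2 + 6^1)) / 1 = 13 / 16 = 0.81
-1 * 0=0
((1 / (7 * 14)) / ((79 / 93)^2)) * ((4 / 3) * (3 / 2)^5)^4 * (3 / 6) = 372311089929 / 5010374656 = 74.31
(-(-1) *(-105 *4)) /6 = -70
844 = 844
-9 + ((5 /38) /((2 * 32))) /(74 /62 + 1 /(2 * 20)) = -4133321 /459344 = -9.00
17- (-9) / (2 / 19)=205 / 2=102.50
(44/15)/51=44/765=0.06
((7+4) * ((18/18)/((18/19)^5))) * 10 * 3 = 136185445/314928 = 432.43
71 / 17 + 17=360 / 17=21.18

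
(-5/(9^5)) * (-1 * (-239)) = -1195/59049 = -0.02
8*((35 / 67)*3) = 840 / 67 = 12.54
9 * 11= 99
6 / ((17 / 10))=3.53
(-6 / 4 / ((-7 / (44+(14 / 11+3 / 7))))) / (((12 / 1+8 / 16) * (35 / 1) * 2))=10557 / 943250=0.01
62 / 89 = 0.70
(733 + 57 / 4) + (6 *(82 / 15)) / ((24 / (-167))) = 31141 / 60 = 519.02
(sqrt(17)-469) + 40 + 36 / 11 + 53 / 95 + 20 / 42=-9319892 / 21945 + sqrt(17)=-420.57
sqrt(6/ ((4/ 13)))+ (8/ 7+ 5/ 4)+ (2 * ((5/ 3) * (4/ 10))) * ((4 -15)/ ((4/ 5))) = -1339/ 84+ sqrt(78)/ 2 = -11.52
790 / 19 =41.58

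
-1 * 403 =-403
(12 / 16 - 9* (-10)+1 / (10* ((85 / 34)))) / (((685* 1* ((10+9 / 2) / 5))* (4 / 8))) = 9079 / 99325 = 0.09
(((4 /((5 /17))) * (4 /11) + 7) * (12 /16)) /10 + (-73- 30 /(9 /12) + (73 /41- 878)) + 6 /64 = -356553331 /360800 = -988.23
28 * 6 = 168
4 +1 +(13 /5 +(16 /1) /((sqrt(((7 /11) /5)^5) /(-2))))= 38 /5 - 96800 * sqrt(385) /343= -5529.87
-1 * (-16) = 16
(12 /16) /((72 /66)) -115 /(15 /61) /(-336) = 131 /63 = 2.08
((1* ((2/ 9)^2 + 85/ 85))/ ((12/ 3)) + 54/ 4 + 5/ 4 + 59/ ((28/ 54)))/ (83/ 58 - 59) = -4235653/ 1893213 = -2.24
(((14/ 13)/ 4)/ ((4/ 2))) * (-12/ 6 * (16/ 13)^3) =-14336/ 28561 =-0.50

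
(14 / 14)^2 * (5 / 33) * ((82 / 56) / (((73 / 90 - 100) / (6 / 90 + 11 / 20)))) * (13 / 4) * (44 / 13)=-7585 / 499912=-0.02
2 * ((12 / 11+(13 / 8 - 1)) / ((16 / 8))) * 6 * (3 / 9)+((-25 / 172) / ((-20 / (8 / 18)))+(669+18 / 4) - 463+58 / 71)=129816265 / 604494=214.75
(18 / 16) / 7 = 9 / 56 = 0.16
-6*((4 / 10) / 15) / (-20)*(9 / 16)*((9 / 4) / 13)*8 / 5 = 81 / 65000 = 0.00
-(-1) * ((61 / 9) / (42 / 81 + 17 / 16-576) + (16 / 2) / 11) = 177544 / 248149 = 0.72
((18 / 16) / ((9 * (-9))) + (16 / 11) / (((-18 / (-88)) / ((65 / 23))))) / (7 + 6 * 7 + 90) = 33257 / 230184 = 0.14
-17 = -17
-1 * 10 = -10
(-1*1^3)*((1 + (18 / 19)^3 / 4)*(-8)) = 66536 / 6859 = 9.70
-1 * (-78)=78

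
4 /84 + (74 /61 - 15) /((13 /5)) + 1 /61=-87239 /16653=-5.24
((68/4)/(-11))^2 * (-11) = -289/11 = -26.27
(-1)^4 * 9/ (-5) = -9/ 5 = -1.80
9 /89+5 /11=544 /979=0.56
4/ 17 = 0.24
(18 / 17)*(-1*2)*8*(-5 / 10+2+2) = -1008 / 17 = -59.29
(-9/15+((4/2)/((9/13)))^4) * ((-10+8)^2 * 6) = 18121576/10935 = 1657.21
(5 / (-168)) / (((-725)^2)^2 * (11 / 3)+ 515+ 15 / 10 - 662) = -5 / 170189490600556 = -0.00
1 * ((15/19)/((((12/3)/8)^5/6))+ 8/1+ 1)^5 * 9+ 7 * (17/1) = 2379323794012018040/2476099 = 960916261430.59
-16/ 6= -8/ 3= -2.67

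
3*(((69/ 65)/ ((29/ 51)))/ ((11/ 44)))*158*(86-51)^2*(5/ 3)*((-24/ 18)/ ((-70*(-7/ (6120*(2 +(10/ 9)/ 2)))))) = -115944950400/ 377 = -307546287.53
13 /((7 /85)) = 157.86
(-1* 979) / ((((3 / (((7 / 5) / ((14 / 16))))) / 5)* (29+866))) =-7832 / 2685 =-2.92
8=8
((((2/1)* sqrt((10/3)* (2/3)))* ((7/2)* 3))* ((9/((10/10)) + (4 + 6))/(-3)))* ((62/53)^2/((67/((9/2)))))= -1533756* sqrt(5)/188203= -18.22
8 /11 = 0.73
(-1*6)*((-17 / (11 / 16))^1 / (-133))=-1632 / 1463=-1.12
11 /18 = 0.61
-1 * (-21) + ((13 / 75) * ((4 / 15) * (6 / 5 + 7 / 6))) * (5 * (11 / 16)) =577153 / 27000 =21.38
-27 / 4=-6.75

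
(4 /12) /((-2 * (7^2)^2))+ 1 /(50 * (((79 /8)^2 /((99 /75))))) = 11312111 /56192403750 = 0.00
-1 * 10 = -10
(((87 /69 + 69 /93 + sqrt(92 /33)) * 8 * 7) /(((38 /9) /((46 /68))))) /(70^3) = 69 * sqrt(759) /43524250 + 27 /515375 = 0.00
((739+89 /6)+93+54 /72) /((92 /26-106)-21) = -132223 /19260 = -6.87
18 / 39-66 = -852 / 13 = -65.54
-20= -20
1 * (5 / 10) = 1 / 2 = 0.50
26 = 26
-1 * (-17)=17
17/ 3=5.67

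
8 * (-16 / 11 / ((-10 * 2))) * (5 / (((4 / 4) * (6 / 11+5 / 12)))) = 3.02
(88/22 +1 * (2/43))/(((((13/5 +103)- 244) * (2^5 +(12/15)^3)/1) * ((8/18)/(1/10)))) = -97875/483713536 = -0.00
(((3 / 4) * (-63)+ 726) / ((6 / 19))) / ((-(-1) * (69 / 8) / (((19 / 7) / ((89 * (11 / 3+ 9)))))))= 17195 / 28658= 0.60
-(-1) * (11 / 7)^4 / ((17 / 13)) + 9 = 557686 / 40817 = 13.66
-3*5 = -15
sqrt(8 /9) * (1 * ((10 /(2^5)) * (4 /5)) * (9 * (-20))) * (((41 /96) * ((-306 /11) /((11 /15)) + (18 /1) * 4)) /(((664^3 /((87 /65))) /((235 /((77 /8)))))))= -1727622945 * sqrt(2) /35458771572224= -0.00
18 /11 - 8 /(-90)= 854 /495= 1.73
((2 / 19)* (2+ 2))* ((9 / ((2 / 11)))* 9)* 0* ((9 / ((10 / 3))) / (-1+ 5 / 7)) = 0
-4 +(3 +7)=6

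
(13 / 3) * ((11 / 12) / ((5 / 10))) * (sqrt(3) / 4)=143 * sqrt(3) / 72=3.44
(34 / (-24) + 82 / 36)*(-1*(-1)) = 0.86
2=2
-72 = -72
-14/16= -7/8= -0.88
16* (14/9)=224/9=24.89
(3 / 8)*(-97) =-291 / 8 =-36.38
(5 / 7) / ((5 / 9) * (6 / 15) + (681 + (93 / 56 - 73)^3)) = -1128960 / 572765997179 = -0.00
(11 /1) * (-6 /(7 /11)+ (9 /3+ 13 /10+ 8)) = 2211 /70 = 31.59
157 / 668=0.24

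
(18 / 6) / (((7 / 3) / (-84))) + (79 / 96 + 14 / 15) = -16999 / 160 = -106.24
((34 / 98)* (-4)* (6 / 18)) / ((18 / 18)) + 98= 97.54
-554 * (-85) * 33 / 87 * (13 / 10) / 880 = 61217 / 2320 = 26.39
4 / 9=0.44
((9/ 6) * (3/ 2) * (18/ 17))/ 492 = 27/ 5576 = 0.00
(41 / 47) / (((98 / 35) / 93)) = 19065 / 658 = 28.97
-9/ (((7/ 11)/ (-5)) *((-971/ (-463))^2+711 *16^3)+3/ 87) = 615453399/ 25346510623724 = 0.00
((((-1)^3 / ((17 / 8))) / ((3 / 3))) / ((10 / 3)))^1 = -12 / 85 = -0.14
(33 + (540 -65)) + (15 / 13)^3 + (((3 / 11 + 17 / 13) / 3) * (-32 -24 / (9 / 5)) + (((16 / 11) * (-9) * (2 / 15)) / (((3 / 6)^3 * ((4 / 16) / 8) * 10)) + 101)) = 2947006076 / 5437575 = 541.97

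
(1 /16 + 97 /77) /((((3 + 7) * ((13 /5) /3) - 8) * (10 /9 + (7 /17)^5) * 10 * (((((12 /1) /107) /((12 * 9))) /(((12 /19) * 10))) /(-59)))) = -10644591729534381 /167950445432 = -63379.36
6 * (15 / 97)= 90 / 97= 0.93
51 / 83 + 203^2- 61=3415335 / 83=41148.61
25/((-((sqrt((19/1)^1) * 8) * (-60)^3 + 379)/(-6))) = -259200000 * sqrt(19)/56733695856359 - 56850/56733695856359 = -0.00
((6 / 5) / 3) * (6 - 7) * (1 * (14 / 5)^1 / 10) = -0.11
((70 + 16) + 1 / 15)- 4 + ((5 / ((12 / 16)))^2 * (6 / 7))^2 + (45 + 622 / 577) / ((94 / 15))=1540.67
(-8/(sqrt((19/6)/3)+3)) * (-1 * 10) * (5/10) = 9.93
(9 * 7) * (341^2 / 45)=813967 / 5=162793.40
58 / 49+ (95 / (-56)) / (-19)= 499 / 392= 1.27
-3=-3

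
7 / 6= 1.17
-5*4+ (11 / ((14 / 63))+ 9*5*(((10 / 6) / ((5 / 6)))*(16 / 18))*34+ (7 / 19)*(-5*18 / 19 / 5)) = 1984887 / 722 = 2749.15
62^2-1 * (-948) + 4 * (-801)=1588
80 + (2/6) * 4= 244/3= 81.33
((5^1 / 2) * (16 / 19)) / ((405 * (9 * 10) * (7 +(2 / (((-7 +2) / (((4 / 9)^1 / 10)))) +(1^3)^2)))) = 5 / 691011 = 0.00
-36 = -36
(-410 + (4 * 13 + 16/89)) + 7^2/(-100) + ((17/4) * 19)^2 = 219376181/35600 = 6162.25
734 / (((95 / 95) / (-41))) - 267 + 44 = -30317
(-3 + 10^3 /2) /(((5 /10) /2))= 1988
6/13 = 0.46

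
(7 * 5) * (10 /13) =350 /13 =26.92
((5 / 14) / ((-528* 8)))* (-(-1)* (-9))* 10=75 / 9856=0.01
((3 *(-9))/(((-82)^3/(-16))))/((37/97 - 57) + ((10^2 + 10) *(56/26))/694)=3938103/282863638412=0.00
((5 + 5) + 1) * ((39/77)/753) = 13/1757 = 0.01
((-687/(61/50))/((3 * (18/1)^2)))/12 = -5725/118584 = -0.05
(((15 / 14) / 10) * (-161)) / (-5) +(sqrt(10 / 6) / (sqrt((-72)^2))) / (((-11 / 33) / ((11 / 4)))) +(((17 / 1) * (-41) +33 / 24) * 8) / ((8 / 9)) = -250287 / 40 - 11 * sqrt(15) / 288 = -6257.32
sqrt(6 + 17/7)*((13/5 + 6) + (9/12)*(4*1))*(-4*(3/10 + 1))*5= -1508*sqrt(413)/35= -875.61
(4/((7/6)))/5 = 24/35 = 0.69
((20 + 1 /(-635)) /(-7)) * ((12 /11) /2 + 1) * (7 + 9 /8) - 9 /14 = -2856771 /78232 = -36.52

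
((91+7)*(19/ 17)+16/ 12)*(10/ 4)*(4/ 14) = 28270/ 357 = 79.19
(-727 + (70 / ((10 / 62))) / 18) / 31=-22.67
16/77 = 0.21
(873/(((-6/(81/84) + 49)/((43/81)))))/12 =4171/4620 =0.90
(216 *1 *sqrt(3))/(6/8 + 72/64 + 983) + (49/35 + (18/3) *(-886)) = -26573/5 + 1728 *sqrt(3)/7879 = -5314.22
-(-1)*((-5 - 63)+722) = 654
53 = 53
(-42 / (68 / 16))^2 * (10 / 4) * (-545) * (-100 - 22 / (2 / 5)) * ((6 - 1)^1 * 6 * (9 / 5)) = 321870024000 / 289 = 1113737107.27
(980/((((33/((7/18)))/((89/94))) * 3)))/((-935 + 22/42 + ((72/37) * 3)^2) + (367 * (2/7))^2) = 10238908435/28357325074188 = 0.00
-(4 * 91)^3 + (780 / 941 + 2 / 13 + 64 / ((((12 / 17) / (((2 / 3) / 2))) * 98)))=-260181075464242 / 5394753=-48228542.71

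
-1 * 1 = -1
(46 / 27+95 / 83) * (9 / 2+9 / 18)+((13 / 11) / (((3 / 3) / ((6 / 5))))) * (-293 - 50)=-58200389 / 123255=-472.19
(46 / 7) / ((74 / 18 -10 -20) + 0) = -0.25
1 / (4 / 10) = 5 / 2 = 2.50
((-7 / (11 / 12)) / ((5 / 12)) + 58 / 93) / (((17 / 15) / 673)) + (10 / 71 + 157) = -4262264653 / 411587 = -10355.68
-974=-974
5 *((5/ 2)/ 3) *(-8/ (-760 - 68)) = 25/ 621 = 0.04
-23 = -23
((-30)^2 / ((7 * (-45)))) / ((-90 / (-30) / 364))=-1040 / 3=-346.67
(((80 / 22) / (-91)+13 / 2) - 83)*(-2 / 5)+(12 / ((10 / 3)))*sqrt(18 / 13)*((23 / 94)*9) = 5589*sqrt(26) / 3055+153233 / 5005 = 39.94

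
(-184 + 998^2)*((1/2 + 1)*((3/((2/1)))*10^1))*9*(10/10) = 201653550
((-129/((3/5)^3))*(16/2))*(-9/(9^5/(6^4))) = 688000/729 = 943.76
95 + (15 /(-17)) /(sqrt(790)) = 95-3 * sqrt(790) /2686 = 94.97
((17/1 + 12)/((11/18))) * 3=1566/11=142.36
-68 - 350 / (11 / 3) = -1798 / 11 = -163.45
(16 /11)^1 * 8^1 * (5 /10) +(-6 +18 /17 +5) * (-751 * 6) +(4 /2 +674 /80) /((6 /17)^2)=-15757463 /89760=-175.55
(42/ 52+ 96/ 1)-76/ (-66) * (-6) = 25711/ 286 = 89.90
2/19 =0.11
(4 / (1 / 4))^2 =256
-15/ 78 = -5/ 26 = -0.19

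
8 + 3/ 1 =11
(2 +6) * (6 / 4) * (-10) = -120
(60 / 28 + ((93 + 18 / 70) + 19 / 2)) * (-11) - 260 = -14139 / 10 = -1413.90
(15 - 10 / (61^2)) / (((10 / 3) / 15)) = 502245 / 7442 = 67.49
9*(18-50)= -288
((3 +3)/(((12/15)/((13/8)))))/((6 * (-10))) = -13/64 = -0.20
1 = 1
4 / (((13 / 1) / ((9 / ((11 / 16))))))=576 / 143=4.03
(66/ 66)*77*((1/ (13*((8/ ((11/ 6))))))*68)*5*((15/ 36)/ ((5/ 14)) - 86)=-36645455/ 936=-39151.13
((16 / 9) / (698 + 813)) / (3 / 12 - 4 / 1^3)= -64 / 203985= -0.00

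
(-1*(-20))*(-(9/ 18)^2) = -5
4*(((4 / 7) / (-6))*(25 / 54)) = -100 / 567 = -0.18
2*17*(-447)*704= -10699392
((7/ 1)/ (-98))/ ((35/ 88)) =-44/ 245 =-0.18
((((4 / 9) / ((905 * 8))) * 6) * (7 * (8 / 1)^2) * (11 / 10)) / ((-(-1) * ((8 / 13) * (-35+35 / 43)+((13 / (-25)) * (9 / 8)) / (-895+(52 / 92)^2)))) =-1738380740096 / 201477267360153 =-0.01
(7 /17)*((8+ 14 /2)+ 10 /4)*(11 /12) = 2695 /408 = 6.61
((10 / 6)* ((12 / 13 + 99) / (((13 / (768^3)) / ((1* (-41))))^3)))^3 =-114514669949292274628745900000000000000000000000000000000000000000000000000000000000000000.00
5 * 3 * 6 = 90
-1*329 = -329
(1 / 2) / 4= 0.12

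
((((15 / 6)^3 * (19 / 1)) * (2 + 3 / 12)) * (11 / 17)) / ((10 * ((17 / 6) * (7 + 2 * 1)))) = 15675 / 9248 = 1.69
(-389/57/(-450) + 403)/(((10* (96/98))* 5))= 506529611/61560000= 8.23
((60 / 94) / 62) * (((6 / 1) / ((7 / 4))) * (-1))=-360 / 10199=-0.04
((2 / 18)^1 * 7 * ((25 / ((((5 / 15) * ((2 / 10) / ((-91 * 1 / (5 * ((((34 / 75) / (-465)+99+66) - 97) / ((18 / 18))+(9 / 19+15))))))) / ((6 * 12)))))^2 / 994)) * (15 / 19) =145318569289892578125 / 6787862313269248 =21408.59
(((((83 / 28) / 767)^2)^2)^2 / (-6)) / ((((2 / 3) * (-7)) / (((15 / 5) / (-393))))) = -2252292232139041 / 165980278640833592420564094286560493568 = -0.00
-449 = -449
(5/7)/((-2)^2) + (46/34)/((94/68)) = 1523/1316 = 1.16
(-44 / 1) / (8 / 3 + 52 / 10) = -330 / 59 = -5.59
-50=-50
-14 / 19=-0.74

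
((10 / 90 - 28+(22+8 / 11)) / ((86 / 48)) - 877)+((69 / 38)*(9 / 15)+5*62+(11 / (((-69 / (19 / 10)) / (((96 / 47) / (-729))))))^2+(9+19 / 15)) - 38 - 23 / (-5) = -165180089851686747461 / 279055888083289350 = -591.92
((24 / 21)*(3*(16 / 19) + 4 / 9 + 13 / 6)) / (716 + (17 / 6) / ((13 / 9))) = 26104 / 3192057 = 0.01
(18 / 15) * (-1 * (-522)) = 3132 / 5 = 626.40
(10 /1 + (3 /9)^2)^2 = 8281 /81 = 102.23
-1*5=-5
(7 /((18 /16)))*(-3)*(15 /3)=-280 /3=-93.33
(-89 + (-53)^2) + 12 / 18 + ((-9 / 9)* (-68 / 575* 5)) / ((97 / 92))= 3959386 / 1455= 2721.23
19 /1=19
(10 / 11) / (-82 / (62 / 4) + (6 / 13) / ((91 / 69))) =-0.18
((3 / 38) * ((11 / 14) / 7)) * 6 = 99 / 1862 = 0.05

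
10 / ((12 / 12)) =10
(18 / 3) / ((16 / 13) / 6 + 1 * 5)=234 / 203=1.15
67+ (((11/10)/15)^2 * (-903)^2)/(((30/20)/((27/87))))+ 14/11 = 388993543/398750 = 975.53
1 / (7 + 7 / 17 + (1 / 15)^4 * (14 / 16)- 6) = 0.71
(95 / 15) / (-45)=-19 / 135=-0.14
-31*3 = -93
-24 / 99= -8 / 33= -0.24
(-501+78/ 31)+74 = -13159/ 31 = -424.48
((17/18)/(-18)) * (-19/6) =323/1944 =0.17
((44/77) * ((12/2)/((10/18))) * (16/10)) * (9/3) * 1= 5184/175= 29.62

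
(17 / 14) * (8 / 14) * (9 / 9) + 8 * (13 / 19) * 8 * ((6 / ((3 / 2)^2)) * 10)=3263378 / 2793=1168.41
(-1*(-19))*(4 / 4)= 19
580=580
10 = 10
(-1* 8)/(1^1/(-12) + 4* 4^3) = -96/3071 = -0.03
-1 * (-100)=100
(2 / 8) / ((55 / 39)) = 39 / 220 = 0.18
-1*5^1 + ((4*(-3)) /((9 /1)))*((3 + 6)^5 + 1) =-236215 /3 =-78738.33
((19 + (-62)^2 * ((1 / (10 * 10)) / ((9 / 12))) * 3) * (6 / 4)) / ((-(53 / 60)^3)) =-55974240 / 148877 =-375.98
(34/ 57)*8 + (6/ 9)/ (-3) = 778/ 171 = 4.55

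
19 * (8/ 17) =152/ 17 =8.94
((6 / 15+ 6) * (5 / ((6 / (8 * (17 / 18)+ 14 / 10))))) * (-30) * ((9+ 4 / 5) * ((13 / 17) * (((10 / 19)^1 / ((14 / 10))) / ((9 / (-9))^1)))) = 11735360 / 2907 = 4036.93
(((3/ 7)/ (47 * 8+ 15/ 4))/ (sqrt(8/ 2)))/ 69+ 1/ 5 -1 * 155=-189288656/ 1222795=-154.80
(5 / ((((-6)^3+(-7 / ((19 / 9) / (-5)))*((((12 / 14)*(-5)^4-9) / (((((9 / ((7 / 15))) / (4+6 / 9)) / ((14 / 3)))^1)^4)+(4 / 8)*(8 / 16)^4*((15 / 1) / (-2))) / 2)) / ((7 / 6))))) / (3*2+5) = 229008555720000 / 2971662541814463871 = 0.00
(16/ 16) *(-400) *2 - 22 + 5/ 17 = -13969/ 17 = -821.71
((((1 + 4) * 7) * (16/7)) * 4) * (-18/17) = -5760/17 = -338.82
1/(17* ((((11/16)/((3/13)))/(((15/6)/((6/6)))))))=0.05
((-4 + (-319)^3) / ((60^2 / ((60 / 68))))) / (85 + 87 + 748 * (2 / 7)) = -20.63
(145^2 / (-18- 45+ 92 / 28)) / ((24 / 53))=-7800275 / 10032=-777.54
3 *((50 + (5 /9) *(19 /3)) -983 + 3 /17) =-426551 /153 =-2787.92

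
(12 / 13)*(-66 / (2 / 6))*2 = -4752 / 13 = -365.54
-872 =-872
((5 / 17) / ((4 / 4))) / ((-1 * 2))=-5 / 34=-0.15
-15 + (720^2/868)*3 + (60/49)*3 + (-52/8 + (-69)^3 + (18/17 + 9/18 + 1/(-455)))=-548420654909/1678495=-326733.56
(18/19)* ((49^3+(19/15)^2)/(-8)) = -13235693/950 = -13932.31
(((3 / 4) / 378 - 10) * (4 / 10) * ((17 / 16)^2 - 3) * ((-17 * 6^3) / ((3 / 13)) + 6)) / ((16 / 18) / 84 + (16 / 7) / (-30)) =57588014979 / 31744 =1814138.58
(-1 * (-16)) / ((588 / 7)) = 4 / 21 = 0.19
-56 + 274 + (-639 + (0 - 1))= -422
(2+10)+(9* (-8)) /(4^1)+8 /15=-82 /15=-5.47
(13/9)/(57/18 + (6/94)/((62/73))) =0.45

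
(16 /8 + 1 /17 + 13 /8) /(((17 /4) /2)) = 501 /289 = 1.73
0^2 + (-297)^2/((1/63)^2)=350101521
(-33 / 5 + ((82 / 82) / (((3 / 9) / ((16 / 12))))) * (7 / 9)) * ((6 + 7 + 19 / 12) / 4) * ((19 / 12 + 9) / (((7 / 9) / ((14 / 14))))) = -99695 / 576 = -173.08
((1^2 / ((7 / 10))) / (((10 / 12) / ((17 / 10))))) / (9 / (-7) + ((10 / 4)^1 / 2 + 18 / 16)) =816 / 305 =2.68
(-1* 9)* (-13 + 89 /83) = 8910 /83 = 107.35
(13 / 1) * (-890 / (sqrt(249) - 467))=1157 * sqrt(249) / 21784 + 540319 / 21784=25.64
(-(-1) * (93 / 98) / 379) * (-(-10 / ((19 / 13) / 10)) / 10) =6045 / 352849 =0.02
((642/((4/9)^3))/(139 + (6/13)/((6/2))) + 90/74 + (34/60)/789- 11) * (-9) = -40153266953/104316320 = -384.92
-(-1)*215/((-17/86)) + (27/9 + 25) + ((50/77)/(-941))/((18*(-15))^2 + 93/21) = -95157805365384/89801415077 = -1059.65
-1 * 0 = 0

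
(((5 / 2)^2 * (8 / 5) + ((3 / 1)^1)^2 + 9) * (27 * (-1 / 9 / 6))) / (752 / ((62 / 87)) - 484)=-217 / 8854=-0.02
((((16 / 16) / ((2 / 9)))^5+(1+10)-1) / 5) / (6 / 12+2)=148.42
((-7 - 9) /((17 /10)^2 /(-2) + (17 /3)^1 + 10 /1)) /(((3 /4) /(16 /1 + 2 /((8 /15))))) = -252800 /8533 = -29.63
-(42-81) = 39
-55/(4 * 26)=-55/104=-0.53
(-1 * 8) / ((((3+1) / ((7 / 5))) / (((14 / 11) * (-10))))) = 392 / 11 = 35.64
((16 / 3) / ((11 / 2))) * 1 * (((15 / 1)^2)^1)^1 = 2400 / 11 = 218.18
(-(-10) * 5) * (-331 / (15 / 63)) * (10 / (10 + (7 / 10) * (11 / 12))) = -83412000 / 1277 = -65318.72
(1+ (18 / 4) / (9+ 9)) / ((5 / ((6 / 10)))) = 3 / 20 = 0.15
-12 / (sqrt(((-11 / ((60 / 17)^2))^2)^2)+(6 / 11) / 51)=-29082240000 / 1915749667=-15.18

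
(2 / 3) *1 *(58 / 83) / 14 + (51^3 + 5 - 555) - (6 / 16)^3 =117889028651 / 892416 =132100.98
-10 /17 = -0.59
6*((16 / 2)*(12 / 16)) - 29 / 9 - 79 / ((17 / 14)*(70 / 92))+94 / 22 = -407752 / 8415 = -48.46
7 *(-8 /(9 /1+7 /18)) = -5.96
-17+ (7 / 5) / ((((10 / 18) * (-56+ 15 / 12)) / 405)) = -35.64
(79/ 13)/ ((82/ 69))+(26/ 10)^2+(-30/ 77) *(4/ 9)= 72029099/ 6156150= 11.70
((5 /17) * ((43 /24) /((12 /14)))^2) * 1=453005 /352512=1.29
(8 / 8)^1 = 1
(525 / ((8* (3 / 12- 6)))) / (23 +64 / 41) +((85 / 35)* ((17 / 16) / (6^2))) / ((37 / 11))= -1531963981 / 3455250624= -0.44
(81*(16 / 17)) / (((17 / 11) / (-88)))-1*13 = -1258285 / 289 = -4353.93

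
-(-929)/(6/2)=929/3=309.67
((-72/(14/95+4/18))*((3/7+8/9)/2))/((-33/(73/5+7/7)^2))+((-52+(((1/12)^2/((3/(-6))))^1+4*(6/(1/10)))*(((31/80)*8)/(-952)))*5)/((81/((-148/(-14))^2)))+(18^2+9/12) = 536061976505911/591031092960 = 906.99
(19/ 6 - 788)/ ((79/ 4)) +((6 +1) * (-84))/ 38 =-248620/ 4503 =-55.21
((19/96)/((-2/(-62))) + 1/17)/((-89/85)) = -50545/8544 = -5.92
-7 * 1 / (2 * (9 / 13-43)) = 91 / 1100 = 0.08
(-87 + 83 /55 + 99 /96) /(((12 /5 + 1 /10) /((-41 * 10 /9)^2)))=-249878969 /3564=-70111.94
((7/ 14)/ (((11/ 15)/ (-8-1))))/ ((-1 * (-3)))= -45/ 22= -2.05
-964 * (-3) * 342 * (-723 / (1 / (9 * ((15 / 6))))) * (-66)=1061913508920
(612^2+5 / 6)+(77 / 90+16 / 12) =16854616 / 45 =374547.02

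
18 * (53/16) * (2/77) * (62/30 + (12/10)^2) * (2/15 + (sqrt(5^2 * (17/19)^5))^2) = 7490798709047/95329811500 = 78.58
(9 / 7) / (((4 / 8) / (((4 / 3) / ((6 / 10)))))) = 40 / 7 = 5.71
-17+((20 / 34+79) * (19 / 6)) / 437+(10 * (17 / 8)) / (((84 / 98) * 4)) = -383819 / 37536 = -10.23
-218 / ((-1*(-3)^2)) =24.22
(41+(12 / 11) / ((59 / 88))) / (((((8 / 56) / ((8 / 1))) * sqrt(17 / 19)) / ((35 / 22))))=2464700 * sqrt(323) / 11033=4014.87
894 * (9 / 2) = 4023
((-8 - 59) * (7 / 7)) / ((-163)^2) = -67 / 26569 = -0.00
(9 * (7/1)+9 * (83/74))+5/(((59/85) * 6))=486559/6549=74.30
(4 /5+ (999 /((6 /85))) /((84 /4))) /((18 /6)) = 224.91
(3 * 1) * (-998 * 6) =-17964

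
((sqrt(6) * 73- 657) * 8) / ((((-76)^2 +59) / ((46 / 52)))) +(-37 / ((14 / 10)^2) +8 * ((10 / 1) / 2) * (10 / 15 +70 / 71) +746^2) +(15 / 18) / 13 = 6716 * sqrt(6) / 75855 +7532132752167 / 13533310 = 556562.71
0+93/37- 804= -29655/37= -801.49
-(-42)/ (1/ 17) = 714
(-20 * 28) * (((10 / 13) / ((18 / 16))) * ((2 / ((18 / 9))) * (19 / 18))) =-425600 / 1053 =-404.18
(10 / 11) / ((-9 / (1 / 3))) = -10 / 297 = -0.03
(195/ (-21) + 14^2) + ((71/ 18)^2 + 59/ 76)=4374899/ 21546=203.05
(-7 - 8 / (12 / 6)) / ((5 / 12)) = -132 / 5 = -26.40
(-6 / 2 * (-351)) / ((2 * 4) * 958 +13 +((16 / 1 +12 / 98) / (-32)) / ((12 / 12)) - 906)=63504 / 408313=0.16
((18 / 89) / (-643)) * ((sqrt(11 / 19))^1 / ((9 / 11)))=-22 * sqrt(209) / 1087313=-0.00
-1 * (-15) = 15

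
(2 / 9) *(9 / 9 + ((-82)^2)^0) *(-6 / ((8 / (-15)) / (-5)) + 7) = -197 / 9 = -21.89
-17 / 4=-4.25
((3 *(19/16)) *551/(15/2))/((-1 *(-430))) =10469/17200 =0.61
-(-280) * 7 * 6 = 11760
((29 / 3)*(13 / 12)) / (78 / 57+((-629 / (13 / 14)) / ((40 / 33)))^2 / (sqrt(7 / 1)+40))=5395329812890717700*sqrt(7) / 160957020886192741159161+215850852051736148000 / 160957020886192741159161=0.00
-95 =-95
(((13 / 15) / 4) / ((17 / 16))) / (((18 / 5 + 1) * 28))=13 / 8211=0.00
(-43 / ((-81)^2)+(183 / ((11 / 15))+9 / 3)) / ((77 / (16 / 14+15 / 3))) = 783717355 / 38900169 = 20.15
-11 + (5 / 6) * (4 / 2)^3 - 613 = -617.33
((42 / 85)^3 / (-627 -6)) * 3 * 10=-148176 / 25916075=-0.01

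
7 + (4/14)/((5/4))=7.23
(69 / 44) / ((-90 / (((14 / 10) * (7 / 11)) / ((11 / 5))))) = -1127 / 159720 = -0.01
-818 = -818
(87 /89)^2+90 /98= 727326 /388129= 1.87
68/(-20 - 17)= -68/37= -1.84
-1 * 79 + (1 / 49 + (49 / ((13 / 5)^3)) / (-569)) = -4838160035 / 61254557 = -78.98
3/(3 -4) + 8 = 5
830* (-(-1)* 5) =4150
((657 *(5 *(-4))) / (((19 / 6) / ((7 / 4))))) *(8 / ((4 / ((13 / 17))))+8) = -69198.58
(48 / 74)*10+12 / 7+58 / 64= 75479 / 8288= 9.11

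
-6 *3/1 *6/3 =-36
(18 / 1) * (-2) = -36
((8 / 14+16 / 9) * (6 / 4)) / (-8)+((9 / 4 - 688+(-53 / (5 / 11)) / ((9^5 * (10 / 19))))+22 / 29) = -410814014831 / 599347350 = -685.44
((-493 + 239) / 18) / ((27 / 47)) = -5969 / 243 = -24.56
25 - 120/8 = 10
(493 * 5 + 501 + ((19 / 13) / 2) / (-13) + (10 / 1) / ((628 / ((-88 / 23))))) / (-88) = -3619913419 / 107405584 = -33.70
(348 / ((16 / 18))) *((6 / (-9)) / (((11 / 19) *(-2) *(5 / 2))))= 90.16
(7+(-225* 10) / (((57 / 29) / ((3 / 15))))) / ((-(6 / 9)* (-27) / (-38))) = 4217 / 9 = 468.56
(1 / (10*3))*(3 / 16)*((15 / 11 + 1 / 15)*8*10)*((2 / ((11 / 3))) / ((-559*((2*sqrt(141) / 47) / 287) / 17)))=-575722*sqrt(141) / 1014585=-6.74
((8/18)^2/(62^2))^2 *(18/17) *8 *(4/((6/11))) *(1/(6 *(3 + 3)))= 1408/309020285331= 0.00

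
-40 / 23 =-1.74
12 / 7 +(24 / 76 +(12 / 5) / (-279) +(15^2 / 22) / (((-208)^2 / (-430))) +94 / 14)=254121570877 / 29432282880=8.63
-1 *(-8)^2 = -64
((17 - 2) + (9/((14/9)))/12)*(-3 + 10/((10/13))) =4335/28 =154.82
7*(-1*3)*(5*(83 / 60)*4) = -581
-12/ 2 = -6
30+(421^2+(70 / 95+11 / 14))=47154491 / 266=177272.52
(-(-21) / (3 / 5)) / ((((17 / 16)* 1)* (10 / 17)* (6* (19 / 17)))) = 476 / 57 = 8.35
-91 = -91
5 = 5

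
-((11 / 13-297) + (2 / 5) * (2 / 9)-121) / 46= 243983 / 26910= 9.07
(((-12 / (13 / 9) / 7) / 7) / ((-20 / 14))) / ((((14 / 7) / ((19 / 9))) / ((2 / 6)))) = 19 / 455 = 0.04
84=84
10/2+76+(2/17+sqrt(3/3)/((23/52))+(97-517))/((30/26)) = -109847/391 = -280.94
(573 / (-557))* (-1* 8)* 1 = 4584 / 557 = 8.23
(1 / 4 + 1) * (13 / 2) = 65 / 8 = 8.12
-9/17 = -0.53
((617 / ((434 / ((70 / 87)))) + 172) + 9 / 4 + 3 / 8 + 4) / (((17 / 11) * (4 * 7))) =6095089 / 1467168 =4.15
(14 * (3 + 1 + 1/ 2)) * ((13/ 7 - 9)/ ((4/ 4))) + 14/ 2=-443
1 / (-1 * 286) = -1 / 286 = -0.00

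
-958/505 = -1.90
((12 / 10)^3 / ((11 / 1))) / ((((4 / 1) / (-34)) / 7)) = -12852 / 1375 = -9.35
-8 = -8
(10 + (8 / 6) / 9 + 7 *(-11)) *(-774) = 155230 / 3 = 51743.33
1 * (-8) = -8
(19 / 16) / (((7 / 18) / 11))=1881 / 56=33.59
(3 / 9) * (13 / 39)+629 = 5662 / 9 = 629.11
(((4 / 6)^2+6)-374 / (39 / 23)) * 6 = -50104 / 39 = -1284.72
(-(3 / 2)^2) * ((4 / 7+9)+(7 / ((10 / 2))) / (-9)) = -1483 / 70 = -21.19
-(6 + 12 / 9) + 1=-19 / 3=-6.33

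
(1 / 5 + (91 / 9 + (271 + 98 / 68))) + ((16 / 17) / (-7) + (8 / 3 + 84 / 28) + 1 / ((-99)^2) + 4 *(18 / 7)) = 3482282333 / 11663190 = 298.57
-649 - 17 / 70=-45447 / 70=-649.24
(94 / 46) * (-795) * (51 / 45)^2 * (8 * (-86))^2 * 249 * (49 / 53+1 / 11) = -315916548739072 / 1265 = -249736402165.27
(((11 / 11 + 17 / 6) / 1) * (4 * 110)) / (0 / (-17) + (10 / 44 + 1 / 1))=111320 / 81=1374.32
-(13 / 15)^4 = -28561 / 50625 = -0.56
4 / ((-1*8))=-1 / 2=-0.50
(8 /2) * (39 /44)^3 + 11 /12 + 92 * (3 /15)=7060301 /319440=22.10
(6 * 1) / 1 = 6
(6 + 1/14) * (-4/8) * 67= -5695/28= -203.39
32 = 32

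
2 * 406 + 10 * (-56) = 252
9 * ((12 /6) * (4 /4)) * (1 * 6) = 108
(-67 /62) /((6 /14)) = -469 /186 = -2.52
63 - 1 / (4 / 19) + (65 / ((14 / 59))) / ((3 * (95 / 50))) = 169667 / 1596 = 106.31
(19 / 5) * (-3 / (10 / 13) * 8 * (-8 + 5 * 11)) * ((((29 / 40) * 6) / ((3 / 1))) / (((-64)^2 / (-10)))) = 1009983 / 51200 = 19.73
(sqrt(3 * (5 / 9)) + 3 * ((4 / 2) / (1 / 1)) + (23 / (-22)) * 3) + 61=sqrt(15) / 3 + 1405 / 22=65.15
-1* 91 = -91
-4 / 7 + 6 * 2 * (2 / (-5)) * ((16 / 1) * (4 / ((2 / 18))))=-96788 / 35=-2765.37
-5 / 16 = -0.31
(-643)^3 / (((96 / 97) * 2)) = -25787227579 / 192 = -134308476.97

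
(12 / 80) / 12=1 / 80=0.01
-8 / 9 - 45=-413 / 9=-45.89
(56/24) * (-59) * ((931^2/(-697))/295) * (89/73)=539992103/763215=707.52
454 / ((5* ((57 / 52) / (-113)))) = -2667704 / 285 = -9360.36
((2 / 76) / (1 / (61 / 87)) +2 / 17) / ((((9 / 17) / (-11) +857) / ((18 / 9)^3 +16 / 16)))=252417 / 176595500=0.00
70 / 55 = 14 / 11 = 1.27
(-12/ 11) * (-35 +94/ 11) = 3492/ 121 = 28.86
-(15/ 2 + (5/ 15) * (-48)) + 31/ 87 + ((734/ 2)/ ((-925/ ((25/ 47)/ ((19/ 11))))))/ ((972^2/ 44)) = 2004365093443/ 226320409044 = 8.86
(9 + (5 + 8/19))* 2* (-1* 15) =-8220/19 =-432.63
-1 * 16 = -16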